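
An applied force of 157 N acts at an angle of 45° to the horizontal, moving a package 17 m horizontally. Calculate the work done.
W = F·d·cosθ = (157)(17)cos(45°) = 1887 J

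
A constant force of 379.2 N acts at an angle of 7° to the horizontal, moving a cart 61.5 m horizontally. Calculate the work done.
W = F·d·cosθ = (379.2)(61.5)cos(7°) = 23150 J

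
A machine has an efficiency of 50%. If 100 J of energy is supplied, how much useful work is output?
W_out = η·W_in = 0.5·100 = 50.0 J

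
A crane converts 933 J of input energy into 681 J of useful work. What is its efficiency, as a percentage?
η = W_out/W_in = 681/933 = 72.99%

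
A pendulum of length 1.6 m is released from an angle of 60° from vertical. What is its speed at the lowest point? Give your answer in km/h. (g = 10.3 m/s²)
h = L(1 − cosθ) = 1.6(1 − cos60°) = 0.8 m
v = √(2gh) = √(2·10.3·0.8) = 4.05956 m/s = 14.61 km/h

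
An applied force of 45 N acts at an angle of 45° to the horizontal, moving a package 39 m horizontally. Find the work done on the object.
W = F·d·cosθ = (45)(39)cos(45°) = 1241 J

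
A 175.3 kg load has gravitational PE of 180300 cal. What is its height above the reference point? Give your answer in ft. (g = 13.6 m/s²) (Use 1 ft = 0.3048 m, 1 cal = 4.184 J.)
Convert to SI: m = 175.3 kg, PE = 754375 J
h = PE/(mg) = 754375/(175.3·13.6) = 316.422 m = 1038 ft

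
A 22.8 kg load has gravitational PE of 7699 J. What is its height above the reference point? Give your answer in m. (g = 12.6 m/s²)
h = PE/(mg) = 7699.0/(22.8·12.6) = 26.8 m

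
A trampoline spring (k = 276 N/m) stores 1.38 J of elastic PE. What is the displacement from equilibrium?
x = √(2·PE/k) = √(2·1.38/276) = 0.1 m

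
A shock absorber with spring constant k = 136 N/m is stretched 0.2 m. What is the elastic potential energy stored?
PE = ½kx² = ½(136)(0.2)² = 2.72 J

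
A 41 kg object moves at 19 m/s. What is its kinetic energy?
KE = ½mv² = ½(41)(19)² = 7400.5 J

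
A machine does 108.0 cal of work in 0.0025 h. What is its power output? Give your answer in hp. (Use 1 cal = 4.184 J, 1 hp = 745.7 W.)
Convert to SI: W = 451.872 J, t = 9.0 s
P = W/t = 451.872/9.0 = 50.208 W = 0.06733 hp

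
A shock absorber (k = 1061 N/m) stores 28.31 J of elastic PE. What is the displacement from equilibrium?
x = √(2·PE/k) = √(2·28.31/1061) = 0.231 m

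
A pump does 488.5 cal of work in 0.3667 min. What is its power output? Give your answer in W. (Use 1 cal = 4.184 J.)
Convert to SI: W = 2043.88 J, t = 22.002 s
P = W/t = 2043.88/22.002 = 92.9 W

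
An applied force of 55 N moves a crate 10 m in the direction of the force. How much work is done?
W = F·d = (55)(10) = 550.0 J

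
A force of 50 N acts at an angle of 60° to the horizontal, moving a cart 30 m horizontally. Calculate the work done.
W = F·d·cosθ = (50)(30)cos(60°) = 750.0 J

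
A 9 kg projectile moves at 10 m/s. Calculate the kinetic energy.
KE = ½mv² = ½(9)(10)² = 450.0 J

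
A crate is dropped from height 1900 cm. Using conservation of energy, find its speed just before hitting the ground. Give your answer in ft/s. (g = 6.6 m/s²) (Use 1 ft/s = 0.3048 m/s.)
Convert to SI: h = 19.0 m
mgh = ½mv² ⇒ v = √(2gh) = √(2·6.6·19.0) = 15.8367 m/s = 51.96 ft/s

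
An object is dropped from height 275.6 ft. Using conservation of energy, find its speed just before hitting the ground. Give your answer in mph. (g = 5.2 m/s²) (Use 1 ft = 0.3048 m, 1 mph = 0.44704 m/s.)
Convert to SI: h = 84.0029 m
mgh = ½mv² ⇒ v = √(2gh) = √(2·5.2·84.0029) = 29.5572 m/s = 66.12 mph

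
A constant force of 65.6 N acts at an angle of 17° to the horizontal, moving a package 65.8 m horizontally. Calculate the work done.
W = F·d·cosθ = (65.6)(65.8)cos(17°) = 4128 J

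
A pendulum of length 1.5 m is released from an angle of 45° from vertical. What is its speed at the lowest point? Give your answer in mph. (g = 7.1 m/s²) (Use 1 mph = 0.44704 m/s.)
h = L(1 − cosθ) = 1.5(1 − cos45°) = 0.43934 m
v = √(2gh) = √(2·7.1·0.43934) = 2.49772 m/s = 5.587 mph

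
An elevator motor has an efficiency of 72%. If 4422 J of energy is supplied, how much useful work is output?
W_out = η·W_in = 0.72·4422 = 3183.84 J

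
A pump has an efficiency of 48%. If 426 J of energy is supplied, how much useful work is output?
W_out = η·W_in = 0.48·426 = 204.48 J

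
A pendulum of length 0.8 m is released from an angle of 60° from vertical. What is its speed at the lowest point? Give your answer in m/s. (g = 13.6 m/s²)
h = L(1 − cosθ) = 0.8(1 − cos60°) = 0.4 m
v = √(2gh) = √(2·13.6·0.4) = 3.298 m/s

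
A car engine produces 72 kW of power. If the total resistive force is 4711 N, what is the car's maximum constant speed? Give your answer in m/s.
P = Fv ⇒ v = P/F = 72000 W/4711.0 N = 15.28 m/s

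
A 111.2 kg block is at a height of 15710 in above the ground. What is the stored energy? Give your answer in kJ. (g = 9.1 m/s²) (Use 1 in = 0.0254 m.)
Convert to SI: m = 111.2 kg, h = 399.034 m
PE = mgh = (111.2)(9.1)(399.034) = 403790 J = 403.8 kJ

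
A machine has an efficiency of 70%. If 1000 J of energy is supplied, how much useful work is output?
W_out = η·W_in = 0.7·1000 = 700.0 J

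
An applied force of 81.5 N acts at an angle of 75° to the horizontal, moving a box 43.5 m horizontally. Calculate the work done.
W = F·d·cosθ = (81.5)(43.5)cos(75°) = 917.6 J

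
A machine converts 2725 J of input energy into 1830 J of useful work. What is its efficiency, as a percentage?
η = W_out/W_in = 1830/2725 = 67.16%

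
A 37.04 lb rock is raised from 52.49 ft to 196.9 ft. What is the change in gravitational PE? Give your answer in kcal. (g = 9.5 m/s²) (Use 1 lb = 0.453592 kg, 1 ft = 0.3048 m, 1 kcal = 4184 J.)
Convert to SI: m = 16.801 kg, Δh = 44.0162 m
ΔPE = mgΔh = (16.801)(9.5)(44.0162) = 7025.42 J = 1.679 kcal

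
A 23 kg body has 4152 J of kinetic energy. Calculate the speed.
v = √(2·KE/m) = √(2·4152/23) = 19.0 m/s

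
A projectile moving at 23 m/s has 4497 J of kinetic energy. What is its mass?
m = 2·KE/v² = 2·4497/(23)² = 17.0 kg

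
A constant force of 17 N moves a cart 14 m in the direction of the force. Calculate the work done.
W = F·d = (17)(14) = 238.0 J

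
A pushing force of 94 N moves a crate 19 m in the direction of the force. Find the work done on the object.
W = F·d = (94)(19) = 1786 J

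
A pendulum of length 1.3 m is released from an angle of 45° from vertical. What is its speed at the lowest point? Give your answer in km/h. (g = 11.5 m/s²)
h = L(1 − cosθ) = 1.3(1 − cos45°) = 0.380761 m
v = √(2gh) = √(2·11.5·0.380761) = 2.95931 m/s = 10.65 km/h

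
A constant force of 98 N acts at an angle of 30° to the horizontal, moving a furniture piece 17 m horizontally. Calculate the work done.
W = F·d·cosθ = (98)(17)cos(30°) = 1443 J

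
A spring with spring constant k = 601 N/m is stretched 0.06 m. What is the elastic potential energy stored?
PE = ½kx² = ½(601)(0.06)² = 1.082 J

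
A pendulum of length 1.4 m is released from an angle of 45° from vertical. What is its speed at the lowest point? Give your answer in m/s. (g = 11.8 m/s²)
h = L(1 − cosθ) = 1.4(1 − cos45°) = 0.410051 m
v = √(2gh) = √(2·11.8·0.410051) = 3.111 m/s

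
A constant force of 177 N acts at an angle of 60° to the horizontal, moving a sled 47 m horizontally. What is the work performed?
W = F·d·cosθ = (177)(47)cos(60°) = 4160 J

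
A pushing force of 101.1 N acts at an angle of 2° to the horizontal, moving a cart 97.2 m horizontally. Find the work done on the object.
W = F·d·cosθ = (101.1)(97.2)cos(2°) = 9821 J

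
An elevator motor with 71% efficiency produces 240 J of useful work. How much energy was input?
W_in = W_out/η = 240/0.71 = 338.0 J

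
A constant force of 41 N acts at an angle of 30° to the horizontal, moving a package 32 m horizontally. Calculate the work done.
W = F·d·cosθ = (41)(32)cos(30°) = 1136 J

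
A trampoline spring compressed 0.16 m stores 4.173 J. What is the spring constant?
k = 2·PE/x² = 2·4.173/(0.16)² = 326.0 N/m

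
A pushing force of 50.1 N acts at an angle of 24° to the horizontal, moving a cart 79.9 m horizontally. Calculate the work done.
W = F·d·cosθ = (50.1)(79.9)cos(24°) = 3657 J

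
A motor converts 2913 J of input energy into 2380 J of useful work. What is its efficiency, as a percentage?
η = W_out/W_in = 2380/2913 = 81.7%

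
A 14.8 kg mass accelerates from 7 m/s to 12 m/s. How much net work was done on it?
W = ΔKE = ½m(v₂² − v₁²) = ½(14.8)(12² − 7²) = 703.0 J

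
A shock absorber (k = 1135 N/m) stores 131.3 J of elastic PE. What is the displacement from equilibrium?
x = √(2·PE/k) = √(2·131.3/1135) = 0.481 m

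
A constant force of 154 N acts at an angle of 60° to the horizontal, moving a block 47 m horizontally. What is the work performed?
W = F·d·cosθ = (154)(47)cos(60°) = 3619 J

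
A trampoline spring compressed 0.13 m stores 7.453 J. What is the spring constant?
k = 2·PE/x² = 2·7.453/(0.13)² = 882.0 N/m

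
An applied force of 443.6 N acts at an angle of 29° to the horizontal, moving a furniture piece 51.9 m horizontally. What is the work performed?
W = F·d·cosθ = (443.6)(51.9)cos(29°) = 20140 J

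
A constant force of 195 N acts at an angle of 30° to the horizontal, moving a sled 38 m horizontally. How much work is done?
W = F·d·cosθ = (195)(38)cos(30°) = 6417 J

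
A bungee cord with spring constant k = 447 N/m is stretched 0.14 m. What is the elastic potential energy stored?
PE = ½kx² = ½(447)(0.14)² = 4.381 J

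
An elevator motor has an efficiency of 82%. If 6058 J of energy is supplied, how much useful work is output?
W_out = η·W_in = 0.82·6058 = 4967.56 J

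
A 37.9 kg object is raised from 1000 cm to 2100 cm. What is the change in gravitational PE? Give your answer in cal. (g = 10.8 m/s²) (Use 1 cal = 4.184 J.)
Convert to SI: m = 37.9 kg, Δh = 11.0 m
ΔPE = mgΔh = (37.9)(10.8)(11.0) = 4502.52 J = 1076 cal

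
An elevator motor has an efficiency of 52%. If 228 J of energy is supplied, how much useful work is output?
W_out = η·W_in = 0.52·228 = 118.56 J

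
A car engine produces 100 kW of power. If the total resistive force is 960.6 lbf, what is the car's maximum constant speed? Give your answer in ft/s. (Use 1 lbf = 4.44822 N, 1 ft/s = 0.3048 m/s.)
Convert to SI: F = 4272.96 N
P = Fv ⇒ v = P/F = 100000 W/4272.96 N = 23.403 m/s = 76.78 ft/s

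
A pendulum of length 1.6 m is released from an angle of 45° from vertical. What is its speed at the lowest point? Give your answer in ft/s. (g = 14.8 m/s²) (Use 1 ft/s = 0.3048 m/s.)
h = L(1 − cosθ) = 1.6(1 − cos45°) = 0.468629 m
v = √(2gh) = √(2·14.8·0.468629) = 3.72444 m/s = 12.22 ft/s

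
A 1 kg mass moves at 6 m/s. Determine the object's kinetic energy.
KE = ½mv² = ½(1)(6)² = 18.0 J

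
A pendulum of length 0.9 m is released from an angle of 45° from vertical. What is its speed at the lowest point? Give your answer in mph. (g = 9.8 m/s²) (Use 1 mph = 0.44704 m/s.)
h = L(1 − cosθ) = 0.9(1 − cos45°) = 0.263604 m
v = √(2gh) = √(2·9.8·0.263604) = 2.27302 m/s = 5.085 mph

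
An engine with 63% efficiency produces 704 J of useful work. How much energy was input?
W_in = W_out/η = 704/0.63 = 1117 J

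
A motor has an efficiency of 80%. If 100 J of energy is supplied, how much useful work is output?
W_out = η·W_in = 0.8·100 = 80.0 J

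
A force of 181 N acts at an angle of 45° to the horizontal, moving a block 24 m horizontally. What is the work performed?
W = F·d·cosθ = (181)(24)cos(45°) = 3072 J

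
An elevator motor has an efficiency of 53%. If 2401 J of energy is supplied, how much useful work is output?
W_out = η·W_in = 0.53·2401 = 1272.53 J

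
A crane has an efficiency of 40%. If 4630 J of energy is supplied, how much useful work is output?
W_out = η·W_in = 0.4·4630 = 1852.0 J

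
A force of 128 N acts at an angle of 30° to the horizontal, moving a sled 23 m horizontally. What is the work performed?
W = F·d·cosθ = (128)(23)cos(30°) = 2550 J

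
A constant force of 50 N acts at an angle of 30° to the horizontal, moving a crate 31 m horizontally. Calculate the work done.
W = F·d·cosθ = (50)(31)cos(30°) = 1342 J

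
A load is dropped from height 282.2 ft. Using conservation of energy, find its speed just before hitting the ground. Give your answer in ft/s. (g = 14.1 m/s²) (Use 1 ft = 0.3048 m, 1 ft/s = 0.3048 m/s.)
Convert to SI: h = 86.0146 m
mgh = ½mv² ⇒ v = √(2gh) = √(2·14.1·86.0146) = 49.2505 m/s = 161.6 ft/s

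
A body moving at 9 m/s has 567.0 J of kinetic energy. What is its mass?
m = 2·KE/v² = 2·567.0/(9)² = 14.0 kg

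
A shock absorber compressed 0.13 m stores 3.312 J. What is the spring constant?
k = 2·PE/x² = 2·3.312/(0.13)² = 392.0 N/m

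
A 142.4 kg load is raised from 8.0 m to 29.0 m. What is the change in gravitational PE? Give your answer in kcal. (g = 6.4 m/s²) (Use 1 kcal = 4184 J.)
ΔPE = mgΔh = (142.4)(6.4)(21.0) = 19138.6 J = 4.574 kcal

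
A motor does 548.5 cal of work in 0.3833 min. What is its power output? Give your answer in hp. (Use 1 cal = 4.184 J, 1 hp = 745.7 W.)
Convert to SI: W = 2294.92 J, t = 22.998 s
P = W/t = 2294.92/22.998 = 99.788 W = 0.1338 hp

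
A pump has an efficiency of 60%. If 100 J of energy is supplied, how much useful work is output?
W_out = η·W_in = 0.6·100 = 60.0 J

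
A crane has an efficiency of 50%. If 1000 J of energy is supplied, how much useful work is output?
W_out = η·W_in = 0.5·1000 = 500.0 J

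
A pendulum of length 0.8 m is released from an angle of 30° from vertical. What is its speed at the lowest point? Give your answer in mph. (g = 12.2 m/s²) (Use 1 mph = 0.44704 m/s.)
h = L(1 − cosθ) = 0.8(1 − cos30°) = 0.10718 m
v = √(2gh) = √(2·12.2·0.10718) = 1.61715 m/s = 3.617 mph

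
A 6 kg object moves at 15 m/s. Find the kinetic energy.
KE = ½mv² = ½(6)(15)² = 675.0 J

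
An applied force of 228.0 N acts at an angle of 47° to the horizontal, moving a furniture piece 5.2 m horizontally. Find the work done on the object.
W = F·d·cosθ = (228.0)(5.2)cos(47°) = 808.6 J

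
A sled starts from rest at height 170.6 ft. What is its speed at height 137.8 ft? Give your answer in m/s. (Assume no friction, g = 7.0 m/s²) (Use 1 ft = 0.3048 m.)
Convert to SI: h₁−h₂ = 9.99744 m
mgh₁ = mgh₂ + ½mv² ⇒ v = √(2g(h₁−h₂)) = √(2·7.0·9.99744) = 11.83 m/s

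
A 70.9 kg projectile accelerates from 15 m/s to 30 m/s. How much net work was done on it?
W = ΔKE = ½m(v₂² − v₁²) = ½(70.9)(30² − 15²) = 23928.75 J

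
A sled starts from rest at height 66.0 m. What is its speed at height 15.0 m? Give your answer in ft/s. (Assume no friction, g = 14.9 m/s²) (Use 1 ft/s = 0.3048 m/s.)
mgh₁ = mgh₂ + ½mv² ⇒ v = √(2g(h₁−h₂)) = √(2·14.9·51.0) = 38.9846 m/s = 127.9 ft/s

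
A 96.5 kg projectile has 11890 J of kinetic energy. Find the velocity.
v = √(2·KE/m) = √(2·11890/96.5) = 15.7 m/s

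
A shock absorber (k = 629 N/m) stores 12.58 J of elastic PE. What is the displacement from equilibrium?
x = √(2·PE/k) = √(2·12.58/629) = 0.2 m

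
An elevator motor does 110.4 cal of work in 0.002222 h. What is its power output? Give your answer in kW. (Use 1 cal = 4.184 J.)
Convert to SI: W = 461.914 J, t = 7.9992 s
P = W/t = 461.914/7.9992 = 57.74497 W = 0.05774 kW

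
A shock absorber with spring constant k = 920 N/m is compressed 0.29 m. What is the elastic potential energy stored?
PE = ½kx² = ½(920)(0.29)² = 38.69 J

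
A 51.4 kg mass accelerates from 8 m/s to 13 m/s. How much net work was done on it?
W = ΔKE = ½m(v₂² − v₁²) = ½(51.4)(13² − 8²) = 2698.5 J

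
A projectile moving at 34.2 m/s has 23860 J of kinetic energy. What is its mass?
m = 2·KE/v² = 2·23860/(34.2)² = 40.8 kg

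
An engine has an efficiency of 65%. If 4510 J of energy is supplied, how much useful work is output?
W_out = η·W_in = 0.65·4510 = 2931.5 J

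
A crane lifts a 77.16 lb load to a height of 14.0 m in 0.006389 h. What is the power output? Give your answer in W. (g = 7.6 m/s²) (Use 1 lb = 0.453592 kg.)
Convert to SI: m = 34.9992 kg, h = 14.0 m, t = 23.0004 s
P = mgh/t = (34.9992)(7.6)(14.0)/23.0004 = 161.9 W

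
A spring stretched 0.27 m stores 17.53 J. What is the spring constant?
k = 2·PE/x² = 2·17.53/(0.27)² = 480.9 N/m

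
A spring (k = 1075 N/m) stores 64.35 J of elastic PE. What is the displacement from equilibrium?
x = √(2·PE/k) = √(2·64.35/1075) = 0.346 m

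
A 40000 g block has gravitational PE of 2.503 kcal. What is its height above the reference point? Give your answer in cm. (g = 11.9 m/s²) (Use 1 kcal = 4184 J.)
Convert to SI: m = 40.0 kg, PE = 10472.6 J
h = PE/(mg) = 10472.6/(40.0·11.9) = 22.0012 m = 2200 cm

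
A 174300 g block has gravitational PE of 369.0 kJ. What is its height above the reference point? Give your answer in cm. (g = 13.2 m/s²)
Convert to SI: m = 174.3 kg, PE = 369000 J
h = PE/(mg) = 369000/(174.3·13.2) = 160.382 m = 16040 cm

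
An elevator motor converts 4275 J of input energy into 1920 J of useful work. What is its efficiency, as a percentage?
η = W_out/W_in = 1920/4275 = 44.91%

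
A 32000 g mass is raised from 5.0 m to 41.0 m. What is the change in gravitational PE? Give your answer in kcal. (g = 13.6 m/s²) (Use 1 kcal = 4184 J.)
Convert to SI: m = 32.0 kg, Δh = 36.0 m
ΔPE = mgΔh = (32.0)(13.6)(36.0) = 15667.2 J = 3.745 kcal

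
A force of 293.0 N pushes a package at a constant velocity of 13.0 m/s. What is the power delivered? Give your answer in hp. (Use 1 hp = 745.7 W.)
P = Fv = (293.0)(13.0) = 3809.0 W = 5.108 hp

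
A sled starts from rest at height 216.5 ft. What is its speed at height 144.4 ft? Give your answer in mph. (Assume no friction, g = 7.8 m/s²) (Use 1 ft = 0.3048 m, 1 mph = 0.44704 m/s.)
Convert to SI: h₁−h₂ = 21.9761 m
mgh₁ = mgh₂ + ½mv² ⇒ v = √(2g(h₁−h₂)) = √(2·7.8·21.9761) = 18.5156 m/s = 41.42 mph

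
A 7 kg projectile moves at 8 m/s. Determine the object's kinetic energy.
KE = ½mv² = ½(7)(8)² = 224.0 J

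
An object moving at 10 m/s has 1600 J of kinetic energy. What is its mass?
m = 2·KE/v² = 2·1600/(10)² = 32.0 kg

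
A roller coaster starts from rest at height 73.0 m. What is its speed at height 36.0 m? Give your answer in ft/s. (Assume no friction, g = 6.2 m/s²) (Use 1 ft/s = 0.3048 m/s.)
mgh₁ = mgh₂ + ½mv² ⇒ v = √(2g(h₁−h₂)) = √(2·6.2·37.0) = 21.4196 m/s = 70.27 ft/s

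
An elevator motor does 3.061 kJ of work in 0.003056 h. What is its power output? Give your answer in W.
Convert to SI: W = 3061.0 J, t = 11.0016 s
P = W/t = 3061.0/11.0016 = 278.2 W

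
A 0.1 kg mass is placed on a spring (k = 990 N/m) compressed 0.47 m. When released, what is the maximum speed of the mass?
½kx² = ½mv² ⇒ v = x√(k/m) = (0.47)√(990/0.1) = 46.76 m/s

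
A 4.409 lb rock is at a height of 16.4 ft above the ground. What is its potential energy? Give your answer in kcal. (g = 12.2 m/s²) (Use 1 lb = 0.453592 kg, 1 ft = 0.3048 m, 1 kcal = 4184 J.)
Convert to SI: m = 1.99989 kg, h = 4.99872 m
PE = mgh = (1.99989)(12.2)(4.99872) = 121.962 J = 0.02915 kcal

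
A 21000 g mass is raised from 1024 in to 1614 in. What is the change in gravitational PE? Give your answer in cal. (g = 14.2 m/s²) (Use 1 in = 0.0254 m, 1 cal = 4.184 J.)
Convert to SI: m = 21.0 kg, Δh = 14.986 m
ΔPE = mgΔh = (21.0)(14.2)(14.986) = 4468.83 J = 1068 cal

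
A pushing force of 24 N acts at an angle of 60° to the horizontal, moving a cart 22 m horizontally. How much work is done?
W = F·d·cosθ = (24)(22)cos(60°) = 264.0 J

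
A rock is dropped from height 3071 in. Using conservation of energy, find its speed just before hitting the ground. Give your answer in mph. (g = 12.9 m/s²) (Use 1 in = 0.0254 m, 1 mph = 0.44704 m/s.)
Convert to SI: h = 78.0034 m
mgh = ½mv² ⇒ v = √(2gh) = √(2·12.9·78.0034) = 44.8608 m/s = 100.4 mph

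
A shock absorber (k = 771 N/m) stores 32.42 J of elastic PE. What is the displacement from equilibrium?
x = √(2·PE/k) = √(2·32.42/771) = 0.29 m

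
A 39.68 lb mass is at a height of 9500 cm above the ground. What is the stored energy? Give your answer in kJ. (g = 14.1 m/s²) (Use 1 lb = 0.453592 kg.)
Convert to SI: m = 17.9985 kg, h = 95.0 m
PE = mgh = (17.9985)(14.1)(95.0) = 24109.0 J = 24.11 kJ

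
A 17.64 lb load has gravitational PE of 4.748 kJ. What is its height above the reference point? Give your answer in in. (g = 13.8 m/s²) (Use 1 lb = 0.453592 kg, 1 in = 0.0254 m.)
Convert to SI: m = 8.00136 kg, PE = 4748.0 J
h = PE/(mg) = 4748.0/(8.00136·13.8) = 42.9999 m = 1693 in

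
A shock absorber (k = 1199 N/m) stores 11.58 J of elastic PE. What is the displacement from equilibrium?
x = √(2·PE/k) = √(2·11.58/1199) = 0.139 m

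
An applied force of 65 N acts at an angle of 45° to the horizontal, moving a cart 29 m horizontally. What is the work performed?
W = F·d·cosθ = (65)(29)cos(45°) = 1333 J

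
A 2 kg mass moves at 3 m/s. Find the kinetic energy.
KE = ½mv² = ½(2)(3)² = 9.0 J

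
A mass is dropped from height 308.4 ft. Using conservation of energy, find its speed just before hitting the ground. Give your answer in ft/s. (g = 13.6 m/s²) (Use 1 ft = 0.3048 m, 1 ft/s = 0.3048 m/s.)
Convert to SI: h = 94.0003 m
mgh = ½mv² ⇒ v = √(2gh) = √(2·13.6·94.0003) = 50.5649 m/s = 165.9 ft/s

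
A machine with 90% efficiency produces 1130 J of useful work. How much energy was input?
W_in = W_out/η = 1130/0.9 = 1256 J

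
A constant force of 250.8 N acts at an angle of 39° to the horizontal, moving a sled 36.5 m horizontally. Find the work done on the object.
W = F·d·cosθ = (250.8)(36.5)cos(39°) = 7114 J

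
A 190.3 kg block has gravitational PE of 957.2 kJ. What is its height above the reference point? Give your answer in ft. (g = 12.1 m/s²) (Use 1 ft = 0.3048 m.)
Convert to SI: m = 190.3 kg, PE = 957200 J
h = PE/(mg) = 957200/(190.3·12.1) = 415.699 m = 1364 ft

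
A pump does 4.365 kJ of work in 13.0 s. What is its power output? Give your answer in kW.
Convert to SI: W = 4365.0 J, t = 13.0 s
P = W/t = 4365.0/13.0 = 335.769 W = 0.3358 kW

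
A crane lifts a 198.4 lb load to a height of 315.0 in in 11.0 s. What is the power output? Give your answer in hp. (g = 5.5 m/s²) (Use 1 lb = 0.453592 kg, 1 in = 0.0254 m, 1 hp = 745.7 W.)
Convert to SI: m = 89.9927 kg, h = 8.001 m, t = 11.0 s
P = mgh/t = (89.9927)(5.5)(8.001)/11.0 = 360.016 W = 0.4828 hp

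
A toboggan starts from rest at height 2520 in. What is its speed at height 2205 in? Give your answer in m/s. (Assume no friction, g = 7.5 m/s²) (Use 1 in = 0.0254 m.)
Convert to SI: h₁−h₂ = 8.001 m
mgh₁ = mgh₂ + ½mv² ⇒ v = √(2g(h₁−h₂)) = √(2·7.5·8.001) = 10.96 m/s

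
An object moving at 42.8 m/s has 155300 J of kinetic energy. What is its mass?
m = 2·KE/v² = 2·155300/(42.8)² = 169.6 kg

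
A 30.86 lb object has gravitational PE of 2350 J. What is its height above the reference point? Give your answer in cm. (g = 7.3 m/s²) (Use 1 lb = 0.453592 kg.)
Convert to SI: m = 13.9978 kg, PE = 2350.0 J
h = PE/(mg) = 2350.0/(13.9978·7.3) = 22.9977 m = 2300 cm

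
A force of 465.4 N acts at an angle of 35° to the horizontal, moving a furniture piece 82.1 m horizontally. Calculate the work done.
W = F·d·cosθ = (465.4)(82.1)cos(35°) = 31300 J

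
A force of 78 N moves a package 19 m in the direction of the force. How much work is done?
W = F·d = (78)(19) = 1482 J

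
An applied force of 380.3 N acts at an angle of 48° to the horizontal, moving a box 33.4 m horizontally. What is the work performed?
W = F·d·cosθ = (380.3)(33.4)cos(48°) = 8499 J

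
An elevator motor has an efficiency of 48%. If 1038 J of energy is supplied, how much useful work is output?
W_out = η·W_in = 0.48·1038 = 498.24 J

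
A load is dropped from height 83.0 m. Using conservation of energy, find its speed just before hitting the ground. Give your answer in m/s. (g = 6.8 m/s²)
mgh = ½mv² ⇒ v = √(2gh) = √(2·6.8·83.0) = 33.6 m/s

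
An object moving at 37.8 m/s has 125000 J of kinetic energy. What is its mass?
m = 2·KE/v² = 2·125000/(37.8)² = 175.0 kg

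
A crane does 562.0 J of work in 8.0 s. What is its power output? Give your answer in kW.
P = W/t = 562.0/8.0 = 70.25 W = 0.07025 kW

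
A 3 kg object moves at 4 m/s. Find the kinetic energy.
KE = ½mv² = ½(3)(4)² = 24.0 J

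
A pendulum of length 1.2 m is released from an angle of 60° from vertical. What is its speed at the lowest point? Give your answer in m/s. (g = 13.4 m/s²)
h = L(1 − cosθ) = 1.2(1 − cos60°) = 0.6 m
v = √(2gh) = √(2·13.4·0.6) = 4.01 m/s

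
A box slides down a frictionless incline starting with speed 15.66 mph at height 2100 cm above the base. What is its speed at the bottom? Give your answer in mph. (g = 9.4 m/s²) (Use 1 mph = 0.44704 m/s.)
Convert to SI: v₀ = 7.00065 m/s, h = 21.0 m
½mv₀² + mgh = ½mv² ⇒ v = √(v₀² + 2gh) = √(7.00065² + 2·9.4·21.0) = 21.0668 m/s = 47.13 mph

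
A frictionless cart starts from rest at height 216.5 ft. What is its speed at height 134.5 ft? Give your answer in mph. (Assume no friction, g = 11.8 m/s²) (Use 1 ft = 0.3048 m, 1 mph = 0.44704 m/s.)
Convert to SI: h₁−h₂ = 24.9936 m
mgh₁ = mgh₂ + ½mv² ⇒ v = √(2g(h₁−h₂)) = √(2·11.8·24.9936) = 24.2868 m/s = 54.33 mph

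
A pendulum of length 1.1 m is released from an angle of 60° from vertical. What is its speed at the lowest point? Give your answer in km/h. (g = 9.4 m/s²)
h = L(1 − cosθ) = 1.1(1 − cos60°) = 0.55 m
v = √(2gh) = √(2·9.4·0.55) = 3.21559 m/s = 11.58 km/h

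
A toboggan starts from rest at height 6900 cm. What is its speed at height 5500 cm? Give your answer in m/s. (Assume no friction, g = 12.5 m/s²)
Convert to SI: h₁−h₂ = 14.0 m
mgh₁ = mgh₂ + ½mv² ⇒ v = √(2g(h₁−h₂)) = √(2·12.5·14.0) = 18.71 m/s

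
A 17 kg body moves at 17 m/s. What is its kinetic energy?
KE = ½mv² = ½(17)(17)² = 2456.5 J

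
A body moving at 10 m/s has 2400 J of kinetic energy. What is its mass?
m = 2·KE/v² = 2·2400/(10)² = 48.0 kg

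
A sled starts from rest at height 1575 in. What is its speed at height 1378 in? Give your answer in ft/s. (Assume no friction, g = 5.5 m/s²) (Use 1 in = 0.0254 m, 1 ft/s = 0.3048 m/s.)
Convert to SI: h₁−h₂ = 5.0038 m
mgh₁ = mgh₂ + ½mv² ⇒ v = √(2g(h₁−h₂)) = √(2·5.5·5.0038) = 7.41902 m/s = 24.34 ft/s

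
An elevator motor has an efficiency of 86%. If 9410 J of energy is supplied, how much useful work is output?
W_out = η·W_in = 0.86·9410 = 8092.6 J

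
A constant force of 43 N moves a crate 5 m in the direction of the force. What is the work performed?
W = F·d = (43)(5) = 215.0 J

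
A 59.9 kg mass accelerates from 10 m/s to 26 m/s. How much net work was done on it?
W = ΔKE = ½m(v₂² − v₁²) = ½(59.9)(26² − 10²) = 17251.2 J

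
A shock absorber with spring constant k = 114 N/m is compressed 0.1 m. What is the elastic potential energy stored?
PE = ½kx² = ½(114)(0.1)² = 0.57 J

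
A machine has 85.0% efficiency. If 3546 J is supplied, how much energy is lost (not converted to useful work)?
W_lost = W_in(1 − η) = 3546·(1 − 0.85) = 531.9 J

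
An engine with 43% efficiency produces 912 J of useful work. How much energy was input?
W_in = W_out/η = 912/0.43 = 2121 J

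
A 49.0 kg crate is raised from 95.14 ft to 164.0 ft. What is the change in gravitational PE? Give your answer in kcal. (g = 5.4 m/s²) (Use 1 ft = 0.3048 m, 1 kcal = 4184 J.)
Convert to SI: m = 49.0 kg, Δh = 20.9885 m
ΔPE = mgΔh = (49.0)(5.4)(20.9885) = 5553.56 J = 1.327 kcal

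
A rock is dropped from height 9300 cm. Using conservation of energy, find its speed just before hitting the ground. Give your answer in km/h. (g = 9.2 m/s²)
Convert to SI: h = 93.0 m
mgh = ½mv² ⇒ v = √(2gh) = √(2·9.2·93.0) = 41.3667 m/s = 148.9 km/h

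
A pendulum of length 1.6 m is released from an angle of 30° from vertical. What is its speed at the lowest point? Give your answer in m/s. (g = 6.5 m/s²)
h = L(1 − cosθ) = 1.6(1 − cos30°) = 0.214359 m
v = √(2gh) = √(2·6.5·0.214359) = 1.669 m/s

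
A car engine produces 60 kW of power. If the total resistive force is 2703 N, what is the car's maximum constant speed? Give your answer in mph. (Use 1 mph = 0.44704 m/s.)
P = Fv ⇒ v = P/F = 60000 W/2703.0 N = 22.1976 m/s = 49.65 mph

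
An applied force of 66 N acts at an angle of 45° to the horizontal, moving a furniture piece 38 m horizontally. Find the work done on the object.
W = F·d·cosθ = (66)(38)cos(45°) = 1773 J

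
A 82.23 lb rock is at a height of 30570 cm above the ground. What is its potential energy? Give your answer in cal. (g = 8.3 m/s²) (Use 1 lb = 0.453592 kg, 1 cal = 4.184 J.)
Convert to SI: m = 37.2989 kg, h = 305.7 m
PE = mgh = (37.2989)(8.3)(305.7) = 94638.8 J = 22620 cal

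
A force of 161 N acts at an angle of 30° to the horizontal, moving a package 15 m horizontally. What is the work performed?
W = F·d·cosθ = (161)(15)cos(30°) = 2091 J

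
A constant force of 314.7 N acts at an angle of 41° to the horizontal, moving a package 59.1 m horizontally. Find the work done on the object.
W = F·d·cosθ = (314.7)(59.1)cos(41°) = 14040 J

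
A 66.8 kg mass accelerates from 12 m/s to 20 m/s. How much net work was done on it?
W = ΔKE = ½m(v₂² − v₁²) = ½(66.8)(20² − 12²) = 8550.4 J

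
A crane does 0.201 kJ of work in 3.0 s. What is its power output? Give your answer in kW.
Convert to SI: W = 201.0 J, t = 3.0 s
P = W/t = 201.0/3.0 = 67.0 W = 0.067 kW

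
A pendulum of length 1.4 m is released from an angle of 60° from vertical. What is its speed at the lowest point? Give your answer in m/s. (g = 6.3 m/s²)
h = L(1 − cosθ) = 1.4(1 − cos60°) = 0.7 m
v = √(2gh) = √(2·6.3·0.7) = 2.97 m/s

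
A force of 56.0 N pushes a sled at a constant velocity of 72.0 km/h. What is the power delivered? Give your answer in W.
Convert to SI: F = 56.0 N, v = 20.0 m/s
P = Fv = (56.0)(20.0) = 1120 W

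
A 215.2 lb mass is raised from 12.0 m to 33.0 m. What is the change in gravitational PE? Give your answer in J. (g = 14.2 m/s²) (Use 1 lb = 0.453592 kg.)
Convert to SI: m = 97.613 kg, Δh = 21.0 m
ΔPE = mgΔh = (97.613)(14.2)(21.0) = 29110 J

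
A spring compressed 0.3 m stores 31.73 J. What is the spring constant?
k = 2·PE/x² = 2·31.73/(0.3)² = 705.1 N/m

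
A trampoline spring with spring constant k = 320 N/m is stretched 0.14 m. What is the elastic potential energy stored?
PE = ½kx² = ½(320)(0.14)² = 3.136 J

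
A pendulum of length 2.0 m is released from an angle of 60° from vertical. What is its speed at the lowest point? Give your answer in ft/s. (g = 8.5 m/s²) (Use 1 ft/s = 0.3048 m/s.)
h = L(1 − cosθ) = 2.0(1 − cos60°) = 1.0 m
v = √(2gh) = √(2·8.5·1.0) = 4.12311 m/s = 13.53 ft/s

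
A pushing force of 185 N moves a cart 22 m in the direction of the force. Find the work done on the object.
W = F·d = (185)(22) = 4070 J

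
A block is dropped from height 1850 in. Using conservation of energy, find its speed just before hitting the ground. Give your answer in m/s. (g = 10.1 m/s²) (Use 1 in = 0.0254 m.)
Convert to SI: h = 46.99 m
mgh = ½mv² ⇒ v = √(2gh) = √(2·10.1·46.99) = 30.81 m/s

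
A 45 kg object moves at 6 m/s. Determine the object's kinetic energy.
KE = ½mv² = ½(45)(6)² = 810.0 J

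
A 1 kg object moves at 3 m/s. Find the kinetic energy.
KE = ½mv² = ½(1)(3)² = 4.5 J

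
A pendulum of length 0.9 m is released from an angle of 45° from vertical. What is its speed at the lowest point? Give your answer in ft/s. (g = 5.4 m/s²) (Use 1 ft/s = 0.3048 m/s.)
h = L(1 − cosθ) = 0.9(1 − cos45°) = 0.263604 m
v = √(2gh) = √(2·5.4·0.263604) = 1.68728 m/s = 5.536 ft/s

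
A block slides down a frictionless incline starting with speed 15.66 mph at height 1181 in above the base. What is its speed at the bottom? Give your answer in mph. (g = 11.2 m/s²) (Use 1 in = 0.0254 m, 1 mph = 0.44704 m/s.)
Convert to SI: v₀ = 7.00065 m/s, h = 29.9974 m
½mv₀² + mgh = ½mv² ⇒ v = √(v₀² + 2gh) = √(7.00065² + 2·11.2·29.9974) = 26.8505 m/s = 60.06 mph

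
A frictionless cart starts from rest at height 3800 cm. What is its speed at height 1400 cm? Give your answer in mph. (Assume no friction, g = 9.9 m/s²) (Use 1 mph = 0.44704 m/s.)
Convert to SI: h₁−h₂ = 24.0 m
mgh₁ = mgh₂ + ½mv² ⇒ v = √(2g(h₁−h₂)) = √(2·9.9·24.0) = 21.7991 m/s = 48.76 mph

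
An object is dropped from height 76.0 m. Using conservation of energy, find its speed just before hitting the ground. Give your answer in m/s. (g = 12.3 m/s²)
mgh = ½mv² ⇒ v = √(2gh) = √(2·12.3·76.0) = 43.24 m/s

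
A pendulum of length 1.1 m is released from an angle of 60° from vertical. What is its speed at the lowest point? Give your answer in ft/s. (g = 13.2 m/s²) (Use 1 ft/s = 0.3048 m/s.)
h = L(1 − cosθ) = 1.1(1 − cos60°) = 0.55 m
v = √(2gh) = √(2·13.2·0.55) = 3.81051 m/s = 12.5 ft/s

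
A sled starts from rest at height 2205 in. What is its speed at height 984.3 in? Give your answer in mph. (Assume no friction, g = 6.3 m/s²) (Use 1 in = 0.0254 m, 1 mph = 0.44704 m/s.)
Convert to SI: h₁−h₂ = 31.0058 m
mgh₁ = mgh₂ + ½mv² ⇒ v = √(2g(h₁−h₂)) = √(2·6.3·31.0058) = 19.7654 m/s = 44.21 mph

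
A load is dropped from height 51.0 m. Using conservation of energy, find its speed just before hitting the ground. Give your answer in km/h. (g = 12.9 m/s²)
mgh = ½mv² ⇒ v = √(2gh) = √(2·12.9·51.0) = 36.274 m/s = 130.6 km/h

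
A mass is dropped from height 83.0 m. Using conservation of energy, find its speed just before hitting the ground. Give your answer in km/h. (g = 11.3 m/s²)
mgh = ½mv² ⇒ v = √(2gh) = √(2·11.3·83.0) = 43.3105 m/s = 155.9 km/h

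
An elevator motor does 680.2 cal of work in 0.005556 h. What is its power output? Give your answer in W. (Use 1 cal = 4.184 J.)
Convert to SI: W = 2845.96 J, t = 20.0016 s
P = W/t = 2845.96/20.0016 = 142.3 W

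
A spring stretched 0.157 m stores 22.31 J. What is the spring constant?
k = 2·PE/x² = 2·22.31/(0.157)² = 1810 N/m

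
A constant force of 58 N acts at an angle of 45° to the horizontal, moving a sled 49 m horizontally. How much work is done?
W = F·d·cosθ = (58)(49)cos(45°) = 2010 J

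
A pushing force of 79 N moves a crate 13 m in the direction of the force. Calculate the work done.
W = F·d = (79)(13) = 1027 J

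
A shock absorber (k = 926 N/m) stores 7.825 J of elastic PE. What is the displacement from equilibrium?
x = √(2·PE/k) = √(2·7.825/926) = 0.13 m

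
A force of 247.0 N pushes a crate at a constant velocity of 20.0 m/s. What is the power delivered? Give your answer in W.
P = Fv = (247.0)(20.0) = 4940 W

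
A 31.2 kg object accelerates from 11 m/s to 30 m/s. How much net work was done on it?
W = ΔKE = ½m(v₂² − v₁²) = ½(31.2)(30² − 11²) = 12152.4 J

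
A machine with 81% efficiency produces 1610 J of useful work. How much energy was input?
W_in = W_out/η = 1610/0.81 = 1988 J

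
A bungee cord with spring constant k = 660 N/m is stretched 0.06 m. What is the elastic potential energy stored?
PE = ½kx² = ½(660)(0.06)² = 1.188 J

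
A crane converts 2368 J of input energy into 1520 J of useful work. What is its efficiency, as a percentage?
η = W_out/W_in = 1520/2368 = 64.19%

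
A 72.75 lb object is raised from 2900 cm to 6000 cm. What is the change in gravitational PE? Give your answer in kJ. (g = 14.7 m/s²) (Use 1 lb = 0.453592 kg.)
Convert to SI: m = 32.9988 kg, Δh = 31.0 m
ΔPE = mgΔh = (32.9988)(14.7)(31.0) = 15037.6 J = 15.04 kJ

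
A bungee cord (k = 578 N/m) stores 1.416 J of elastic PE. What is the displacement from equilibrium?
x = √(2·PE/k) = √(2·1.416/578) = 0.07 m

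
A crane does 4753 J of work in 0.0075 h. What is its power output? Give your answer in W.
Convert to SI: W = 4753.0 J, t = 27.0 s
P = W/t = 4753.0/27.0 = 176.0 W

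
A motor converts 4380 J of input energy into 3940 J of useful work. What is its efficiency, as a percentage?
η = W_out/W_in = 3940/4380 = 89.95%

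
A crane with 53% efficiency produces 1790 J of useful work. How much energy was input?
W_in = W_out/η = 1790/0.53 = 3377 J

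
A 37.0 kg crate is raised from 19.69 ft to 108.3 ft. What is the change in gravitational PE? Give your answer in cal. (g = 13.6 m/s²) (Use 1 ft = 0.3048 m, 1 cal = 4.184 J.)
Convert to SI: m = 37.0 kg, Δh = 27.0083 m
ΔPE = mgΔh = (37.0)(13.6)(27.0083) = 13590.6 J = 3248 cal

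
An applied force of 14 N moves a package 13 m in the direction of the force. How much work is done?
W = F·d = (14)(13) = 182.0 J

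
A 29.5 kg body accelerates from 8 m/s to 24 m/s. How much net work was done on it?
W = ΔKE = ½m(v₂² − v₁²) = ½(29.5)(24² − 8²) = 7552.0 J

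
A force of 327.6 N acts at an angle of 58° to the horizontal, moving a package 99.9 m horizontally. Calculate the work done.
W = F·d·cosθ = (327.6)(99.9)cos(58°) = 17340 J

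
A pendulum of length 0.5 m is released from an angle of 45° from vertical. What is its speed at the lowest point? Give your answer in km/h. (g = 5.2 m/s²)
h = L(1 − cosθ) = 0.5(1 − cos45°) = 0.146447 m
v = √(2gh) = √(2·5.2·0.146447) = 1.23412 m/s = 4.443 km/h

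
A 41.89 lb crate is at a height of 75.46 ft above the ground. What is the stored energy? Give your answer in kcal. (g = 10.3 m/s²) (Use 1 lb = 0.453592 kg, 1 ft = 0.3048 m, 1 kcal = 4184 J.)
Convert to SI: m = 19.001 kg, h = 23.0002 m
PE = mgh = (19.001)(10.3)(23.0002) = 4501.37 J = 1.076 kcal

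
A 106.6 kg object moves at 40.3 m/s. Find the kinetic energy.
KE = ½mv² = ½(106.6)(40.3)² = 86560 J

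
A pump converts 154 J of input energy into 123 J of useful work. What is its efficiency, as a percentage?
η = W_out/W_in = 123/154 = 79.87%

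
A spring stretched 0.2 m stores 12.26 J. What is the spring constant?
k = 2·PE/x² = 2·12.26/(0.2)² = 613.0 N/m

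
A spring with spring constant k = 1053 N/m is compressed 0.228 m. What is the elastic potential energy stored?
PE = ½kx² = ½(1053)(0.228)² = 27.37 J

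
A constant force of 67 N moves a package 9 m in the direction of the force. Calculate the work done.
W = F·d = (67)(9) = 603.0 J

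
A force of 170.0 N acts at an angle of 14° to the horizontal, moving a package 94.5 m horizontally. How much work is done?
W = F·d·cosθ = (170.0)(94.5)cos(14°) = 15590 J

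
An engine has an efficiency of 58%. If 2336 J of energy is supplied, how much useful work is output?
W_out = η·W_in = 0.58·2336 = 1354.88 J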